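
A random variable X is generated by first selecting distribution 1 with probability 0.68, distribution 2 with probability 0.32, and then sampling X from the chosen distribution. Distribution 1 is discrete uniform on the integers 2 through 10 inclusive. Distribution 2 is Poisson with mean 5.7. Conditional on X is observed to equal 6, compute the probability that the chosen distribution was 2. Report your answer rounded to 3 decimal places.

0.403

Likelihoods P(X=6 | ·): 1: 0.111111; 2: 0.159382.
Posterior ∝ prior × likelihood. Numerator for 2: 0.32·0.159382 = 0.0510021.
Normalizing constant: 0.68·0.111111 + 0.32·0.159382 = 0.126558.
P(2 | observation) = 0.0510021 / 0.126558 = 0.402995.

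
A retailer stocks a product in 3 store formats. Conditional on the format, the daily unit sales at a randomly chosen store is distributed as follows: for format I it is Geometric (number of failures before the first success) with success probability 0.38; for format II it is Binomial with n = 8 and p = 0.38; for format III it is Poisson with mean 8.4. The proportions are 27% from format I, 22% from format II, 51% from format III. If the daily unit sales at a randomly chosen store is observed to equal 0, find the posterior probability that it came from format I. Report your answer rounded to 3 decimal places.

0.954

Likelihoods P(X=0 | ·): I: 0.38; II: 0.021834; III: 0.000224867.
Posterior ∝ prior × likelihood. Numerator for I: 0.27·0.38 = 0.1026.
Normalizing constant: 0.27·0.38 + 0.22·0.021834 + 0.51·0.000224867 = 0.107518.
P(I | observation) = 0.1026 / 0.107518 = 0.954257.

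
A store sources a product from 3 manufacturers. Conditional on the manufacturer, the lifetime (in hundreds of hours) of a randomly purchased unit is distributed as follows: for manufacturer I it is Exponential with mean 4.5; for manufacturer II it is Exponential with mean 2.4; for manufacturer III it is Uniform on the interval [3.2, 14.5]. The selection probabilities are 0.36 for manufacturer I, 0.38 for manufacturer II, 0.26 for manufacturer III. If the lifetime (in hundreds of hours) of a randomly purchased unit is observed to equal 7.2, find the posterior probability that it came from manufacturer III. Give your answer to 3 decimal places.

0.489

Likelihoods f(7.2 | ·): I: 0.0448659; II: 0.0207446; III: 0.0884956.
Posterior ∝ prior × likelihood. Numerator for III: 0.26·0.0884956 = 0.0230088.
Normalizing constant: 0.36·0.0448659 + 0.38·0.0207446 + 0.26·0.0884956 = 0.0470435.
P(III | observation) = 0.0230088 / 0.0470435 = 0.489097.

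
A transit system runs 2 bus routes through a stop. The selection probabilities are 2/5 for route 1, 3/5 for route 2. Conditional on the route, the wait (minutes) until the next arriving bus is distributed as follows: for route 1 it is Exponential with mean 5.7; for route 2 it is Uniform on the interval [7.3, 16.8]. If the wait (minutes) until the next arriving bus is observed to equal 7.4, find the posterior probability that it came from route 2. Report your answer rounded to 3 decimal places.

Likelihoods f(7.4 | ·): 1: 0.0478966; 2: 0.105263.
Posterior ∝ prior × likelihood. Numerator for 2: 0.6·0.105263 = 0.0631579.
Normalizing constant: 0.4·0.0478966 + 0.6·0.105263 = 0.0823165.
P(2 | observation) = 0.0631579 / 0.0823165 = 0.767257.

0.767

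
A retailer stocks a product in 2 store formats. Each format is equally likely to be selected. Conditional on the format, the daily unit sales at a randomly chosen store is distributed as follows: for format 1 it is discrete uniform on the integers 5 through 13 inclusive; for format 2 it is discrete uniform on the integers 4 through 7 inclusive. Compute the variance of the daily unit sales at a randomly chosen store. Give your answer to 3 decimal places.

7.021

Per component, 1: μ=9, E[X²]=87.6667; 2: μ=5.5, E[X²]=31.5.
E[X] = 0.5·9 + 0.5·5.5 = 7.25.
E[X²] = 0.5·87.6667 + 0.5·31.5 = 59.5833.
Var(X) = E[X²] − (E[X])² = 59.5833 − 52.5625 = 7.02083.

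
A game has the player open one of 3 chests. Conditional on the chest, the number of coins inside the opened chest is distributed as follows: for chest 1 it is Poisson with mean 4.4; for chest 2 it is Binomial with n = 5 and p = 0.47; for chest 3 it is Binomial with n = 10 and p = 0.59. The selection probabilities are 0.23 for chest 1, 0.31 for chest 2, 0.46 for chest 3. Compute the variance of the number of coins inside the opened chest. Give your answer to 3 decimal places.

Per component, 1: μ=4.4, E[X²]=23.76; 2: μ=2.35, E[X²]=6.768; 3: μ=5.9, E[X²]=37.229.
E[X] = 0.23·4.4 + 0.31·2.35 + 0.46·5.9 = 4.4545.
E[X²] = 0.23·23.76 + 0.31·6.768 + 0.46·37.229 = 24.6882.
Var(X) = E[X²] − (E[X])² = 24.6882 − 19.8426 = 4.84565.

4.846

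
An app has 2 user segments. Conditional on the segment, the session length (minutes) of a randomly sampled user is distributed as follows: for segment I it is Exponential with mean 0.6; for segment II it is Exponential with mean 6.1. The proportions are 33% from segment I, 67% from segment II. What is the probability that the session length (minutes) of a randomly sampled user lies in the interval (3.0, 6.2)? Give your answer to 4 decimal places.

0.1695

Conditional on each segment, P(3.0 < X < 6.2): I: 0.00670542; II: 0.249625.
By total probability, P(3.0 < X < 6.2) = 0.33·0.00670542 + 0.67·0.249625 = 0.169461.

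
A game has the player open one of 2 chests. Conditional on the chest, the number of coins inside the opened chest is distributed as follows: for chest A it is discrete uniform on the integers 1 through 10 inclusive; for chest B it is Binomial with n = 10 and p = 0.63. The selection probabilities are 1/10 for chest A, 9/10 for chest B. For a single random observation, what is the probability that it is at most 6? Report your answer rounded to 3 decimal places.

0.546

Conditional on each chest, P(X ≤ 6): A: 0.6; B: 0.540004.
By total probability, P(X ≤ 6) = 0.1·0.6 + 0.9·0.540004 = 0.546003.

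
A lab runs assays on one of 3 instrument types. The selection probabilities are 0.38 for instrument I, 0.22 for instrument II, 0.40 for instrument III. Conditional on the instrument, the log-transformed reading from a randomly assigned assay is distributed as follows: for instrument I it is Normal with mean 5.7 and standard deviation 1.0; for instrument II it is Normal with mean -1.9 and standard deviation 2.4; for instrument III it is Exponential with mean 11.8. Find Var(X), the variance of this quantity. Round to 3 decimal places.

Per component, I: μ=5.7, E[X²]=33.49; II: μ=-1.9, E[X²]=9.37; III: μ=11.8, E[X²]=278.48.
E[X] = 0.38·5.7 + 0.22·-1.9 + 0.4·11.8 = 6.468.
E[X²] = 0.38·33.49 + 0.22·9.37 + 0.4·278.48 = 126.18.
Var(X) = E[X²] − (E[X])² = 126.18 − 41.835 = 84.3446.

84.345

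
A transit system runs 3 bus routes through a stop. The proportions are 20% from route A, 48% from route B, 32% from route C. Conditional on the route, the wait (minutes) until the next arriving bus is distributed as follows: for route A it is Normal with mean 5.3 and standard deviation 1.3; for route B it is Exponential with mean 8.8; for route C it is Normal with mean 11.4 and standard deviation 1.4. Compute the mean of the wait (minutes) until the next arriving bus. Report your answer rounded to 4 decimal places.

8.9320

Component means — A: 5.3; B: 8.8; C: 11.4.
E[X] = 0.2·5.3 + 0.48·8.8 + 0.32·11.4 = 8.932.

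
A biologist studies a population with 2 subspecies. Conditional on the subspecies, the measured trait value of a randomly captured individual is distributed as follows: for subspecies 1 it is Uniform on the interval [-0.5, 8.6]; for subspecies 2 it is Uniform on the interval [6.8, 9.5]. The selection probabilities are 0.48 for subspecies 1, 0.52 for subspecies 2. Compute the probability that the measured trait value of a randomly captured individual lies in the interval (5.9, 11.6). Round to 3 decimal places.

0.662

Conditional on each subspecies, P(5.9 < X < 11.6): 1: 0.296703; 2: 1.
By total probability, P(5.9 < X < 11.6) = 0.48·0.296703 + 0.52·1 = 0.662418.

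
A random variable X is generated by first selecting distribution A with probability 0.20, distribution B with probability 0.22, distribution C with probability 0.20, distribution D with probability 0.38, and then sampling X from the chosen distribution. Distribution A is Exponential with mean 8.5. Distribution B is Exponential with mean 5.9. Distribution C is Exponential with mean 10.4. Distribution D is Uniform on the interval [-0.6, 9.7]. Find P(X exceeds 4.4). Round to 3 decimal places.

0.550

Conditional on each component, P(X > 4.4): A: 0.595921; B: 0.474372; C: 0.655028; D: 0.514563.
By total probability, P(X > 4.4) = 0.2·0.595921 + 0.22·0.474372 + 0.2·0.655028 + 0.38·0.514563 = 0.550086.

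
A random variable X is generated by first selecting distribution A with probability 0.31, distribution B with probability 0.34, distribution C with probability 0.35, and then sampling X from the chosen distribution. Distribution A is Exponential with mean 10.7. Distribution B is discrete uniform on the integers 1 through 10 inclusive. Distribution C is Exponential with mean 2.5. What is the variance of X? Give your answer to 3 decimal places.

51.701

Per component, A: μ=10.7, E[X²]=228.98; B: μ=5.5, E[X²]=38.5; C: μ=2.5, E[X²]=12.5.
E[X] = 0.31·10.7 + 0.34·5.5 + 0.35·2.5 = 6.062.
E[X²] = 0.31·228.98 + 0.34·38.5 + 0.35·12.5 = 88.4488.
Var(X) = E[X²] − (E[X])² = 88.4488 − 36.7478 = 51.701.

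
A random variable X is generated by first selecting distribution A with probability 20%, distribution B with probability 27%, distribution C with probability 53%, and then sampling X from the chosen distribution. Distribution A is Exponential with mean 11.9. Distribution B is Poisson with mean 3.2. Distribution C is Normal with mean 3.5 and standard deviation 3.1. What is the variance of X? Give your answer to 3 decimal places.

45.859

Per component, A: μ=11.9, E[X²]=283.22; B: μ=3.2, E[X²]=13.44; C: μ=3.5, E[X²]=21.86.
E[X] = 0.2·11.9 + 0.27·3.2 + 0.53·3.5 = 5.099.
E[X²] = 0.2·283.22 + 0.27·13.44 + 0.53·21.86 = 71.8586.
Var(X) = E[X²] − (E[X])² = 71.8586 − 25.9998 = 45.8588.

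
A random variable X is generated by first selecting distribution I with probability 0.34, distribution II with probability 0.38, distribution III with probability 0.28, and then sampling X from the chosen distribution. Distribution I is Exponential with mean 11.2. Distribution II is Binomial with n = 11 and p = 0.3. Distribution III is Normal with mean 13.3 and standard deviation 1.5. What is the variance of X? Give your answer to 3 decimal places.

63.281

Per component, I: μ=11.2, E[X²]=250.88; II: μ=3.3, E[X²]=13.2; III: μ=13.3, E[X²]=179.14.
E[X] = 0.34·11.2 + 0.38·3.3 + 0.28·13.3 = 8.786.
E[X²] = 0.34·250.88 + 0.38·13.2 + 0.28·179.14 = 140.474.
Var(X) = E[X²] − (E[X])² = 140.474 − 77.1938 = 63.2806.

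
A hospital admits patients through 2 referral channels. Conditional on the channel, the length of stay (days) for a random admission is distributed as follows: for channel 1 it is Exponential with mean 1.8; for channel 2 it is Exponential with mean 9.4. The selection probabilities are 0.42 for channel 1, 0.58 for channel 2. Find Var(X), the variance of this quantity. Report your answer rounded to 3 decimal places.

66.680

Per component, 1: μ=1.8, E[X²]=6.48; 2: μ=9.4, E[X²]=176.72.
E[X] = 0.42·1.8 + 0.58·9.4 = 6.208.
E[X²] = 0.42·6.48 + 0.58·176.72 = 105.219.
Var(X) = E[X²] − (E[X])² = 105.219 − 38.5393 = 66.6799.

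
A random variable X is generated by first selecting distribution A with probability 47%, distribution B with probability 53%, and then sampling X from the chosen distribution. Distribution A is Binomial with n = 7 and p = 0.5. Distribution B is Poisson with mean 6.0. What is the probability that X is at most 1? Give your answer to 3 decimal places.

0.039

Conditional on each component, P(X ≤ 1): A: 0.0625; B: 0.0173513.
By total probability, P(X ≤ 1) = 0.47·0.0625 + 0.53·0.0173513 = 0.0385712.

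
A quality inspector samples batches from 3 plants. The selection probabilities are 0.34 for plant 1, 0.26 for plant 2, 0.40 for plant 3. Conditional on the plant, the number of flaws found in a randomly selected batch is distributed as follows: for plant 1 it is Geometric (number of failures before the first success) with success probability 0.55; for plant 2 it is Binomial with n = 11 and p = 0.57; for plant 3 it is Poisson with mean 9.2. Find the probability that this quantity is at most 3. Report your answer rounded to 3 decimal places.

Conditional on each plant, P(X ≤ 3): 1: 0.958994; 2: 0.0461445; 3: 0.0184196.
By total probability, P(X ≤ 3) = 0.34·0.958994 + 0.26·0.0461445 + 0.4·0.0184196 = 0.345423.

0.345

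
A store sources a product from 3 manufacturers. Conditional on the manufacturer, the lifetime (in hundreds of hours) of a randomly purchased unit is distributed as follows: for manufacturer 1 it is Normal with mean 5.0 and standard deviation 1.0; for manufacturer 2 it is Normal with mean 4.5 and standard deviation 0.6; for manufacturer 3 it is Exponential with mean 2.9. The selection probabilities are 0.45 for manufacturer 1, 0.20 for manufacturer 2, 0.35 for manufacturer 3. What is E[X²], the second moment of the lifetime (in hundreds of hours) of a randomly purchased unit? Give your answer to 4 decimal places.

21.7090

For each component E[X²] = Var + (mean)², giving 1: 26; 2: 20.61; 3: 16.82.
Overall E[X²] = 0.45·26 + 0.2·20.61 + 0.35·16.82 = 21.709.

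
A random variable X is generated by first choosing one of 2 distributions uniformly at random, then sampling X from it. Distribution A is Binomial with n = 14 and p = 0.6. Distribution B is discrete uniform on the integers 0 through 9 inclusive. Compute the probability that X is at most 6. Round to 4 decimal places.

Conditional on each component, P(X ≤ 6): A: 0.15014; B: 0.7.
By total probability, P(X ≤ 6) = 0.5·0.15014 + 0.5·0.7 = 0.42507.

0.4251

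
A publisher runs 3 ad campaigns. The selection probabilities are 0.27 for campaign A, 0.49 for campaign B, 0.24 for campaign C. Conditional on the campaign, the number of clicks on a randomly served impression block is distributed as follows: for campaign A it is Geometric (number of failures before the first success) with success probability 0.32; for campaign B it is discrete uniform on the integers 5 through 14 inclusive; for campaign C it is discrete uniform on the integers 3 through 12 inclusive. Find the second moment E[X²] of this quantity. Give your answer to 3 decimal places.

For each component E[X²] = Var + (mean)², giving A: 11.1562; B: 98.5; C: 64.5.
Overall E[X²] = 0.27·11.1562 + 0.49·98.5 + 0.24·64.5 = 66.7572.

66.757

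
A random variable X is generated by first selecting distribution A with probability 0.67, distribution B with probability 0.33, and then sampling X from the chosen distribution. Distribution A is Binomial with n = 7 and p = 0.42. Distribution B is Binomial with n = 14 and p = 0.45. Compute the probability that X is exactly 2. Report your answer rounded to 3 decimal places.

0.168

Conditional on each component, P(X = 2): A: 0.243141; B: 0.0141195.
By total probability, P(X = 2) = 0.67·0.243141 + 0.33·0.0141195 = 0.167564.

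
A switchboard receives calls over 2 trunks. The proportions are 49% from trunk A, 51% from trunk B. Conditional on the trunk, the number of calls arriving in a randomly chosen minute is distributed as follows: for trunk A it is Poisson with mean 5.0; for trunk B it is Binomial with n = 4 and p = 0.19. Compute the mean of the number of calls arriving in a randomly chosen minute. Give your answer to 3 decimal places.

2.838

Component means — A: 5; B: 0.76.
E[X] = 0.49·5 + 0.51·0.76 = 2.8376.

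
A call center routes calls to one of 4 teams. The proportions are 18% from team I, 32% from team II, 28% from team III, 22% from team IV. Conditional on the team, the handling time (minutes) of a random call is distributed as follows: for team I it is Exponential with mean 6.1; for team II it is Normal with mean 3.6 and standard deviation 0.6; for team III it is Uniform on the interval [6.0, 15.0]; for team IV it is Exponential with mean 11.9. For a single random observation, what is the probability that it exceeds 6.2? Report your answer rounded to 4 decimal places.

Conditional on each team, P(X > 6.2): I: 0.361898; II: 7.34342e-06; III: 0.977778; IV: 0.593921.
By total probability, P(X > 6.2) = 0.18·0.361898 + 0.32·7.34342e-06 + 0.28·0.977778 + 0.22·0.593921 = 0.469584.

0.4696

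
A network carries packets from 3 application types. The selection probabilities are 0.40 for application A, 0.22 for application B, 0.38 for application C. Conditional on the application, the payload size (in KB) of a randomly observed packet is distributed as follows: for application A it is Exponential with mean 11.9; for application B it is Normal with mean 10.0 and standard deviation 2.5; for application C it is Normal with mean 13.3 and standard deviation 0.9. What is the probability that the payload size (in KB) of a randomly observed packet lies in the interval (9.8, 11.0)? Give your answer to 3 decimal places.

0.060

Conditional on each application, P(9.8 < X < 11.0): A: 0.0420985; B: 0.187303; C: 0.00525057.
By total probability, P(9.8 < X < 11.0) = 0.4·0.0420985 + 0.22·0.187303 + 0.38·0.00525057 = 0.0600413.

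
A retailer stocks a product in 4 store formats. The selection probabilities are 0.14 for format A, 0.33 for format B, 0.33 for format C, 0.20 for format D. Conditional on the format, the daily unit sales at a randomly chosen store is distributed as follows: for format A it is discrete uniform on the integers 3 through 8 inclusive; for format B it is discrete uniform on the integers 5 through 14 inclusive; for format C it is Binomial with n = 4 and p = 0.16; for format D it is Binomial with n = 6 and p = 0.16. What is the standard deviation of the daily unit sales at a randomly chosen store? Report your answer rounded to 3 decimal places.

4.387

Per component, A: μ=5.5, E[X²]=33.1667; B: μ=9.5, E[X²]=98.5; C: μ=0.64, E[X²]=0.9472; D: μ=0.96, E[X²]=1.728.
E[X] = 0.14·5.5 + 0.33·9.5 + 0.33·0.64 + 0.2·0.96 = 4.3082.
E[X²] = 0.14·33.1667 + 0.33·98.5 + 0.33·0.9472 + 0.2·1.728 = 37.8065.
Var(X) = E[X²] − (E[X])² = 37.8065 − 18.5606 = 19.2459.
SD(X) = √19.2459 = 4.38702.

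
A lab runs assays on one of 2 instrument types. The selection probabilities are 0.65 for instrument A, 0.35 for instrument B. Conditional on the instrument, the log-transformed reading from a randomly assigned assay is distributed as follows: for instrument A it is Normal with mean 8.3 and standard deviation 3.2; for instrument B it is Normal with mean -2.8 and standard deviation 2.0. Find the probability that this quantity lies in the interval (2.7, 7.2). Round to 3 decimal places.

0.213

Conditional on each instrument, P(2.7 < X < 7.2): A: 0.325458; B: 0.00297948.
By total probability, P(2.7 < X < 7.2) = 0.65·0.325458 + 0.35·0.00297948 = 0.212591.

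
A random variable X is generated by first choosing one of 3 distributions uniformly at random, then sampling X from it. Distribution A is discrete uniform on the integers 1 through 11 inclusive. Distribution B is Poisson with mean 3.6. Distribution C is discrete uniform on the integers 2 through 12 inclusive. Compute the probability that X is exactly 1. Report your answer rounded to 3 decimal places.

0.063

Conditional on each component, P(X = 1): A: 0.0909091; B: 0.0983654; C: 0.
By total probability, P(X = 1) = 0.333333·0.0909091 + 0.333333·0.0983654 + 0.333333·0 = 0.0630915.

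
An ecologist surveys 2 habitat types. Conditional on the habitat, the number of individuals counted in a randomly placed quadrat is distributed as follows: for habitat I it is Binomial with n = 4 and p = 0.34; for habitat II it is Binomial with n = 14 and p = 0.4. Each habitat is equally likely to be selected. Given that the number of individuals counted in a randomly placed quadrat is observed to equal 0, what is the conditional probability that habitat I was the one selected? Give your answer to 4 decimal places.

0.9959

Likelihoods P(X=0 | ·): I: 0.189747; II: 0.000783642.
Posterior ∝ prior × likelihood. Numerator for I: 0.5·0.189747 = 0.0948737.
Normalizing constant: 0.5·0.189747 + 0.5·0.000783642 = 0.0952655.
P(I | observation) = 0.0948737 / 0.0952655 = 0.995887.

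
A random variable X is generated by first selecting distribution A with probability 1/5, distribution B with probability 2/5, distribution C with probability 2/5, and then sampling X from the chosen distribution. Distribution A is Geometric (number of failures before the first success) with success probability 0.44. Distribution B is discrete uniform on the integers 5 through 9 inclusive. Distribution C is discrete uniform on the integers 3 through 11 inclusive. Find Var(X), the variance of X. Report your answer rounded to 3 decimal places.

Per component, A: μ=1.27273, E[X²]=4.5124; B: μ=7, E[X²]=51; C: μ=7, E[X²]=55.6667.
E[X] = 0.2·1.27273 + 0.4·7 + 0.4·7 = 5.85455.
E[X²] = 0.2·4.5124 + 0.4·51 + 0.4·55.6667 = 43.5691.
Var(X) = E[X²] − (E[X])² = 43.5691 − 34.2757 = 9.29344.

9.293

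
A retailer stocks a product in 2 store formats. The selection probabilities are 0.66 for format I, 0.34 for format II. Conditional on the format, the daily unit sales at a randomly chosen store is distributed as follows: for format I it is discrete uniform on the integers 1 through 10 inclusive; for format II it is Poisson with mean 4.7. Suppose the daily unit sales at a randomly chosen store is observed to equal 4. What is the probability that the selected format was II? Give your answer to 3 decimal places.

0.488

Likelihoods P(X=4 | ·): I: 0.1; II: 0.184925.
Posterior ∝ prior × likelihood. Numerator for II: 0.34·0.184925 = 0.0628746.
Normalizing constant: 0.66·0.1 + 0.34·0.184925 = 0.128875.
P(II | observation) = 0.0628746 / 0.128875 = 0.487874.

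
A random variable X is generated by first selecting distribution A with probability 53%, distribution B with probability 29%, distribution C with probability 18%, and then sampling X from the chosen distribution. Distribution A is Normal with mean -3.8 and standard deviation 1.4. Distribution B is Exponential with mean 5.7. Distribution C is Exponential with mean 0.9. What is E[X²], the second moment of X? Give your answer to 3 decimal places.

27.828

For each component E[X²] = Var + (mean)², giving A: 16.4; B: 64.98; C: 1.62.
Overall E[X²] = 0.53·16.4 + 0.29·64.98 + 0.18·1.62 = 27.8278.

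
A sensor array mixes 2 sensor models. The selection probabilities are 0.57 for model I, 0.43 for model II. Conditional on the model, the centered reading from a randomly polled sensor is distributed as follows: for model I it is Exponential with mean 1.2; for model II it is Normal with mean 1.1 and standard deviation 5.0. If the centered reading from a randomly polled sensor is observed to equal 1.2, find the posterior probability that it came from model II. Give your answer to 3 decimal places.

Likelihoods f(1.2 | ·): I: 0.306566; II: 0.0797725.
Posterior ∝ prior × likelihood. Numerator for II: 0.43·0.0797725 = 0.0343022.
Normalizing constant: 0.57·0.306566 + 0.43·0.0797725 = 0.209045.
P(II | observation) = 0.0343022 / 0.209045 = 0.16409.

0.164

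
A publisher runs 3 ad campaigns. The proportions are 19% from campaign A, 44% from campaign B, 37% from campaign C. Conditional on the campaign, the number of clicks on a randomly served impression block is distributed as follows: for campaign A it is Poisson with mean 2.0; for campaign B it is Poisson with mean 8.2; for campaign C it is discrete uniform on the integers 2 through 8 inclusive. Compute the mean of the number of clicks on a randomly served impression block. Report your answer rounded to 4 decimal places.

5.8380

Component means — A: 2; B: 8.2; C: 5.
E[X] = 0.19·2 + 0.44·8.2 + 0.37·5 = 5.838.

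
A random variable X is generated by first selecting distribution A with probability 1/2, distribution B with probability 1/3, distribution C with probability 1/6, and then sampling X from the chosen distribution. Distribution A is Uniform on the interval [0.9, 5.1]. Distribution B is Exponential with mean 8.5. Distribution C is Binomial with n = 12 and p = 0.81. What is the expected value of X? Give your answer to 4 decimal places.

5.9533

Component means — A: 3; B: 8.5; C: 9.72.
E[X] = 0.5·3 + 0.333333·8.5 + 0.166667·9.72 = 5.95333.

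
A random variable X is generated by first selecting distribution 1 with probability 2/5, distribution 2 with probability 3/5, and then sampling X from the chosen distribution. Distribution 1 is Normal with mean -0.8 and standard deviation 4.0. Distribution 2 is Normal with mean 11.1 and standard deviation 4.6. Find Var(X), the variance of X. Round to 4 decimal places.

Per component, 1: μ=-0.8, E[X²]=16.64; 2: μ=11.1, E[X²]=144.37.
E[X] = 0.4·-0.8 + 0.6·11.1 = 6.34.
E[X²] = 0.4·16.64 + 0.6·144.37 = 93.278.
Var(X) = E[X²] − (E[X])² = 93.278 − 40.1956 = 53.0824.

53.0824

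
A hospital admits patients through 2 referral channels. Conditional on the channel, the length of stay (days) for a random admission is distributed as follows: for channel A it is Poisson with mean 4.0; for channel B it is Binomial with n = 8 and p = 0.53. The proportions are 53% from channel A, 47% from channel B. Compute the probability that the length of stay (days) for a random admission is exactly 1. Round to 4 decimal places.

Conditional on each channel, P(X = 1): A: 0.0732626; B: 0.0214808.
By total probability, P(X = 1) = 0.53·0.0732626 + 0.47·0.0214808 = 0.0489251.

0.0489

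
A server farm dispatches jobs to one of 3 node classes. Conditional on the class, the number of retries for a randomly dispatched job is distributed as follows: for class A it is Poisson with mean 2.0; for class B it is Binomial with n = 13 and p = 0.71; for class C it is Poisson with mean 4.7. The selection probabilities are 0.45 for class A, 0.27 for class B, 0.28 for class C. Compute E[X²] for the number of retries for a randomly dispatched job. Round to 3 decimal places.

33.926

For each component E[X²] = Var + (mean)², giving A: 6; B: 87.8696; C: 26.79.
Overall E[X²] = 0.45·6 + 0.27·87.8696 + 0.28·26.79 = 33.926.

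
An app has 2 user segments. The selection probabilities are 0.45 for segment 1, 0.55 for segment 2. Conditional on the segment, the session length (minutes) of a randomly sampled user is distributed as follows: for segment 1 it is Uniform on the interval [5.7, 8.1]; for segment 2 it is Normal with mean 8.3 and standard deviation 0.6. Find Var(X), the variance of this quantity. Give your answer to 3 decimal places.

Per component, 1: μ=6.9, E[X²]=48.09; 2: μ=8.3, E[X²]=69.25.
E[X] = 0.45·6.9 + 0.55·8.3 = 7.67.
E[X²] = 0.45·48.09 + 0.55·69.25 = 59.728.
Var(X) = E[X²] − (E[X])² = 59.728 − 58.8289 = 0.8991.

0.899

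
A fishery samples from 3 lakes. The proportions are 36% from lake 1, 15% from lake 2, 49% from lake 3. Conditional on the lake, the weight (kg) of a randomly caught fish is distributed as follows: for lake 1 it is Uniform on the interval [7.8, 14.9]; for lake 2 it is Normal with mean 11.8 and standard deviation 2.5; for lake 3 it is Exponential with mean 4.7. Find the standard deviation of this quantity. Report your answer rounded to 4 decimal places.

Per component, 1: μ=11.35, E[X²]=133.023; 2: μ=11.8, E[X²]=145.49; 3: μ=4.7, E[X²]=44.18.
E[X] = 0.36·11.35 + 0.15·11.8 + 0.49·4.7 = 8.159.
E[X²] = 0.36·133.023 + 0.15·145.49 + 0.49·44.18 = 91.3601.
Var(X) = E[X²] − (E[X])² = 91.3601 − 66.5693 = 24.7908.
SD(X) = √24.7908 = 4.97904.

4.9790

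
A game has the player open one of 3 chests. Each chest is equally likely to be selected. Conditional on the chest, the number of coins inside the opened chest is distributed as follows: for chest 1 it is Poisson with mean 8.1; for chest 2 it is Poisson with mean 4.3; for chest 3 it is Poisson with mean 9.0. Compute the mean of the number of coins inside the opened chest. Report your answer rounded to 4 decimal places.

7.1333

Component means — 1: 8.1; 2: 4.3; 3: 9.
E[X] = 0.333333·8.1 + 0.333333·4.3 + 0.333333·9 = 7.13333.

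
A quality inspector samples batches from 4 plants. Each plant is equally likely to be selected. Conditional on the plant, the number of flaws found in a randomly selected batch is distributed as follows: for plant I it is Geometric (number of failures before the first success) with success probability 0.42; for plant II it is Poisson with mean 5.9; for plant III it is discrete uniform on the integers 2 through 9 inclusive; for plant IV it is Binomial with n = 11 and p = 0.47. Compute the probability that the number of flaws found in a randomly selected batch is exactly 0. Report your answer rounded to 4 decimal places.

0.1059

Conditional on each plant, P(X = 0): I: 0.42; II: 0.00273944; III: 0; IV: 0.000926904.
By total probability, P(X = 0) = 0.25·0.42 + 0.25·0.00273944 + 0.25·0 + 0.25·0.000926904 = 0.105917.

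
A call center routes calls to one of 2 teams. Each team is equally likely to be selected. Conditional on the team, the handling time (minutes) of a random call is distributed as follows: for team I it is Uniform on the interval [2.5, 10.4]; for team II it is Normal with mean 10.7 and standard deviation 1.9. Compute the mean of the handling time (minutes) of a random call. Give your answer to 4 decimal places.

Component means — I: 6.45; II: 10.7.
E[X] = 0.5·6.45 + 0.5·10.7 = 8.575.

8.5750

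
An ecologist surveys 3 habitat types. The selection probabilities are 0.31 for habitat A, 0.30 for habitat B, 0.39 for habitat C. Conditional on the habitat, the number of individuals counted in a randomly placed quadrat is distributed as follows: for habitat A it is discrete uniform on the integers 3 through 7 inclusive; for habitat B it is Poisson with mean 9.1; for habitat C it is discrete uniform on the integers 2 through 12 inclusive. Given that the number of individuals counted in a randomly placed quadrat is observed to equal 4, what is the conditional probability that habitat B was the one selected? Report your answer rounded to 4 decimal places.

0.0894

Likelihoods P(X=4 | ·): A: 0.2; B: 0.0319062; C: 0.0909091.
Posterior ∝ prior × likelihood. Numerator for B: 0.3·0.0319062 = 0.00957185.
Normalizing constant: 0.31·0.2 + 0.3·0.0319062 + 0.39·0.0909091 = 0.107026.
P(B | observation) = 0.00957185 / 0.107026 = 0.0894345.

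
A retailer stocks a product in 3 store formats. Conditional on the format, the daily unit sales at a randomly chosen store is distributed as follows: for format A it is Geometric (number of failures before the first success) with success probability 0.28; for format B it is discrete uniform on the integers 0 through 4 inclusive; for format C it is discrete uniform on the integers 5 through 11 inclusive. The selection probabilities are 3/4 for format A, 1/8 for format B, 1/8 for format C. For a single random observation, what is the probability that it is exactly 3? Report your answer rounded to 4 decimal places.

0.1034

Conditional on each format, P(X = 3): A: 0.104509; B: 0.2; C: 0.
By total probability, P(X = 3) = 0.75·0.104509 + 0.125·0.2 + 0.125·0 = 0.103382.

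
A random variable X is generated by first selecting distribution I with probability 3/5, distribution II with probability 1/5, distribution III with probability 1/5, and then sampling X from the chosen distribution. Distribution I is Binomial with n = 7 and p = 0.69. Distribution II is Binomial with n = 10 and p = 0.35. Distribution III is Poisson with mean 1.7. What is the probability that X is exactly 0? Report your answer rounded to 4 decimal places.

Conditional on each component, P(X = 0): I: 0.000275126; II: 0.0134627; III: 0.182684.
By total probability, P(X = 0) = 0.6·0.000275126 + 0.2·0.0134627 + 0.2·0.182684 = 0.0393943.

0.0394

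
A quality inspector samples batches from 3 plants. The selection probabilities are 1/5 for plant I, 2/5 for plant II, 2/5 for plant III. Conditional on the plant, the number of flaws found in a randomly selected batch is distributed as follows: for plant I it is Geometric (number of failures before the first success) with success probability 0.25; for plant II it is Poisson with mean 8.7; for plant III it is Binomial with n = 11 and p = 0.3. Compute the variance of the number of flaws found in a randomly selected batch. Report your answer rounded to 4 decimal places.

14.0760

Per component, I: μ=3, E[X²]=21; II: μ=8.7, E[X²]=84.39; III: μ=3.3, E[X²]=13.2.
E[X] = 0.2·3 + 0.4·8.7 + 0.4·3.3 = 5.4.
E[X²] = 0.2·21 + 0.4·84.39 + 0.4·13.2 = 43.236.
Var(X) = E[X²] − (E[X])² = 43.236 − 29.16 = 14.076.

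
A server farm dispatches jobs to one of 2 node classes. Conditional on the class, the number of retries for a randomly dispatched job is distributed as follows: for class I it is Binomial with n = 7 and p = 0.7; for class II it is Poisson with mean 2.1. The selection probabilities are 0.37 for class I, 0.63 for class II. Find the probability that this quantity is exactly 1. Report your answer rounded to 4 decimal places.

Conditional on each class, P(X = 1): I: 0.0035721; II: 0.257158.
By total probability, P(X = 1) = 0.37·0.0035721 + 0.63·0.257158 = 0.163332.

0.1633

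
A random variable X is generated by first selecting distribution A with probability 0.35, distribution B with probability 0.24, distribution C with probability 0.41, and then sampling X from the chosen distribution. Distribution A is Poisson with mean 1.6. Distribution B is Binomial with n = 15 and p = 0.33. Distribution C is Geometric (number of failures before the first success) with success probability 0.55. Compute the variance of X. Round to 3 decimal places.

Per component, A: μ=1.6, E[X²]=4.16; B: μ=4.95, E[X²]=27.819; C: μ=0.818182, E[X²]=2.15702.
E[X] = 0.35·1.6 + 0.24·4.95 + 0.41·0.818182 = 2.08345.
E[X²] = 0.35·4.16 + 0.24·27.819 + 0.41·2.15702 = 9.01694.
Var(X) = E[X²] − (E[X])² = 9.01694 − 4.34078 = 4.67616.

4.676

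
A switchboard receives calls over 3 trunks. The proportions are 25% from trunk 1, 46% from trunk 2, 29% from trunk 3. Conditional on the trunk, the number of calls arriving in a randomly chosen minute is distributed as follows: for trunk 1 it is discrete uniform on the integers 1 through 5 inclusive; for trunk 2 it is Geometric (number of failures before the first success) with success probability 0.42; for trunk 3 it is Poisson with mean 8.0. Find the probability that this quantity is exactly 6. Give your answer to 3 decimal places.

Conditional on each trunk, P(X = 6): 1: 0; 2: 0.0159889; 3: 0.122138.
By total probability, P(X = 6) = 0.25·0 + 0.46·0.0159889 + 0.29·0.122138 = 0.042775.

0.043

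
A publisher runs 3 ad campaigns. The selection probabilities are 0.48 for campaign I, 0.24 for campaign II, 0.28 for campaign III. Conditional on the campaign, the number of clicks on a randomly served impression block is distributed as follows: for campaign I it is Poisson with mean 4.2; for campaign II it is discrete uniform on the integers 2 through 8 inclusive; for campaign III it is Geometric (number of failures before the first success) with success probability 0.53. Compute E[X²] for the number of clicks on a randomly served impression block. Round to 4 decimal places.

For each component E[X²] = Var + (mean)², giving I: 21.84; II: 29; III: 2.45959.
Overall E[X²] = 0.48·21.84 + 0.24·29 + 0.28·2.45959 = 18.1319.

18.1319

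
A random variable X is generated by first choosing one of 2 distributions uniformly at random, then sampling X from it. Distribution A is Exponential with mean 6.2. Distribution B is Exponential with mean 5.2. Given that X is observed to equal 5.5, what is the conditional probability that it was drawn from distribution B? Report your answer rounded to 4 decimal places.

0.5013

Likelihoods f(5.5 | ·): A: 0.0664274; B: 0.06678.
Posterior ∝ prior × likelihood. Numerator for B: 0.5·0.06678 = 0.03339.
Normalizing constant: 0.5·0.0664274 + 0.5·0.06678 = 0.0666037.
P(B | observation) = 0.03339 / 0.0666037 = 0.501324.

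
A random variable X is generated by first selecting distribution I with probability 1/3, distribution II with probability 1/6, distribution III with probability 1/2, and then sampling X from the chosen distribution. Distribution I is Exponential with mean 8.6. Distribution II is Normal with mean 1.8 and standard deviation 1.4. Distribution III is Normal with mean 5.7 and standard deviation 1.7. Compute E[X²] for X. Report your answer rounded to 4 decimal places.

For each component E[X²] = Var + (mean)², giving I: 147.92; II: 5.2; III: 35.38.
Overall E[X²] = 0.333333·147.92 + 0.166667·5.2 + 0.5·35.38 = 67.8633.

67.8633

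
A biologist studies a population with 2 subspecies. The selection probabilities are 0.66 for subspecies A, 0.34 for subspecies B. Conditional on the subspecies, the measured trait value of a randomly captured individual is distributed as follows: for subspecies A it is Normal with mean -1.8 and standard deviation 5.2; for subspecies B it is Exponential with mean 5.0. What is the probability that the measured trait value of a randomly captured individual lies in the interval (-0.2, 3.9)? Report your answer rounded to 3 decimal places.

0.344

Conditional on each subspecies, P(-0.2 < X < 3.9): A: 0.242653; B: 0.541594.
By total probability, P(-0.2 < X < 3.9) = 0.66·0.242653 + 0.34·0.541594 = 0.344293.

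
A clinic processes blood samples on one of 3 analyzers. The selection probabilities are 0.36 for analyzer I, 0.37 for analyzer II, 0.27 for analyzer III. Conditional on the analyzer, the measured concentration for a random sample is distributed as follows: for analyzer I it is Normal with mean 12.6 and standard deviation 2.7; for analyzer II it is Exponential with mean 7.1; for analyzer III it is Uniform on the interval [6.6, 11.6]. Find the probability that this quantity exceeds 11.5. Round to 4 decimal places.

0.3156

Conditional on each analyzer, P(X > 11.5): I: 0.658146; II: 0.197954; III: 0.02.
By total probability, P(X > 11.5) = 0.36·0.658146 + 0.37·0.197954 + 0.27·0.02 = 0.315576.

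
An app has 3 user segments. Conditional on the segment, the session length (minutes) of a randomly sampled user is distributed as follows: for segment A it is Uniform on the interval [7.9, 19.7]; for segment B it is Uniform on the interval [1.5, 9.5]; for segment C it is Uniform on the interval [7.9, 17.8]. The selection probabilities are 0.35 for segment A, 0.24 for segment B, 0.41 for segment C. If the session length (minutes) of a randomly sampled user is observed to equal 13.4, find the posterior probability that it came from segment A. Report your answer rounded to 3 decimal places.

0.417

Likelihoods f(13.4 | ·): A: 0.0847458; B: 0; C: 0.10101.
Posterior ∝ prior × likelihood. Numerator for A: 0.35·0.0847458 = 0.029661.
Normalizing constant: 0.35·0.0847458 + 0.24·0 + 0.41·0.10101 = 0.0710752.
P(A | observation) = 0.029661 / 0.0710752 = 0.417319.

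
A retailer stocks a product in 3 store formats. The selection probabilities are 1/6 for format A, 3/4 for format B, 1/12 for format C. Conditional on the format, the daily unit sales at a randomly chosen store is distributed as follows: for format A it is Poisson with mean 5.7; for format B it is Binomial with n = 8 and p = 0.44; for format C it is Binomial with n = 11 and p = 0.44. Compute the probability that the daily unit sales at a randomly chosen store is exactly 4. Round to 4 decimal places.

0.2358

Conditional on each format, P(X = 4): A: 0.147167; B: 0.258024; C: 0.213619.
By total probability, P(X = 4) = 0.166667·0.147167 + 0.75·0.258024 + 0.0833333·0.213619 = 0.235848.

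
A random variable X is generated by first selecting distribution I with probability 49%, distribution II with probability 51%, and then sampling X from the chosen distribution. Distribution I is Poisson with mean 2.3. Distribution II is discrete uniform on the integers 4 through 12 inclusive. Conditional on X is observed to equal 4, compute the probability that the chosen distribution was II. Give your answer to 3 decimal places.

0.497

Likelihoods P(X=4 | ·): I: 0.116902; II: 0.111111.
Posterior ∝ prior × likelihood. Numerator for II: 0.51·0.111111 = 0.0566667.
Normalizing constant: 0.49·0.116902 + 0.51·0.111111 = 0.113949.
P(II | observation) = 0.0566667 / 0.113949 = 0.4973.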